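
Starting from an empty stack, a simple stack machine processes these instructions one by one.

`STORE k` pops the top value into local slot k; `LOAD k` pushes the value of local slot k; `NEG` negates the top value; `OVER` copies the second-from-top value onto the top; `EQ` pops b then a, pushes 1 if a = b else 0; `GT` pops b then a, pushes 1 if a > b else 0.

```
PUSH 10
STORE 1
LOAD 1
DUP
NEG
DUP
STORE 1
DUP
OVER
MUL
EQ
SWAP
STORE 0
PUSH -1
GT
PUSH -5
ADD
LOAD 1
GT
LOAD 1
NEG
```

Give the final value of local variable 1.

PUSH 10 -> [10]
STORE 1 -> []
LOAD 1  -> [10]
DUP     -> [10, 10]
NEG     -> [10, -10]
DUP     -> [10, -10, -10]
STORE 1 -> [10, -10]
DUP     -> [10, -10, -10]
OVER    -> [10, -10, -10, -10]
MUL     -> [10, -10, 100]
EQ      -> [10, 0]
SWAP    -> [0, 10]
STORE 0 -> [0]
PUSH -1 -> [0, -1]
GT      -> [1]
PUSH -5 -> [1, -5]
ADD     -> [-4]
LOAD 1  -> [-4, -10]
GT      -> [1]
LOAD 1  -> [1, -10]
NEG     -> [1, 10]

-10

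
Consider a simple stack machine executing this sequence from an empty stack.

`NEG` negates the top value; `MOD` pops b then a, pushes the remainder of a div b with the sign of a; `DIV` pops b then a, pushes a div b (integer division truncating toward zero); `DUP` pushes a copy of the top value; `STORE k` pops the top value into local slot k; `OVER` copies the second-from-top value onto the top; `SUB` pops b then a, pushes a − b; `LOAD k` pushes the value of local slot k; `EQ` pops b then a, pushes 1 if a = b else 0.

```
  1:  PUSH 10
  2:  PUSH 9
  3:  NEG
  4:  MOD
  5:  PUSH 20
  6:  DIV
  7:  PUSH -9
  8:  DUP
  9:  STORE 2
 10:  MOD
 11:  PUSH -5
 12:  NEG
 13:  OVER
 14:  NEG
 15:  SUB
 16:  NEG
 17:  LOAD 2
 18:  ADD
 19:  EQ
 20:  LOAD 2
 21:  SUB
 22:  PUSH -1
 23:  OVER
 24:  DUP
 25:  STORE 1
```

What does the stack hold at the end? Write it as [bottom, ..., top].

[9, -1, 9]

PUSH 10 -> 10
PUSH 9  -> 10 9
NEG     -> 10 -9
MOD     -> 1
PUSH 20 -> 1 20
DIV     -> 0
PUSH -9 -> 0 -9
DUP     -> 0 -9 -9
STORE 2 -> 0 -9
MOD     -> 0
PUSH -5 -> 0 -5
NEG     -> 0 5
OVER    -> 0 5 0
NEG     -> 0 5 0
SUB     -> 0 5
NEG     -> 0 -5
LOAD 2  -> 0 -5 -9
ADD     -> 0 -14
EQ      -> 0
LOAD 2  -> 0 -9
SUB     -> 9
PUSH -1 -> 9 -1
OVER    -> 9 -1 9
DUP     -> 9 -1 9 9
STORE 1 -> 9 -1 9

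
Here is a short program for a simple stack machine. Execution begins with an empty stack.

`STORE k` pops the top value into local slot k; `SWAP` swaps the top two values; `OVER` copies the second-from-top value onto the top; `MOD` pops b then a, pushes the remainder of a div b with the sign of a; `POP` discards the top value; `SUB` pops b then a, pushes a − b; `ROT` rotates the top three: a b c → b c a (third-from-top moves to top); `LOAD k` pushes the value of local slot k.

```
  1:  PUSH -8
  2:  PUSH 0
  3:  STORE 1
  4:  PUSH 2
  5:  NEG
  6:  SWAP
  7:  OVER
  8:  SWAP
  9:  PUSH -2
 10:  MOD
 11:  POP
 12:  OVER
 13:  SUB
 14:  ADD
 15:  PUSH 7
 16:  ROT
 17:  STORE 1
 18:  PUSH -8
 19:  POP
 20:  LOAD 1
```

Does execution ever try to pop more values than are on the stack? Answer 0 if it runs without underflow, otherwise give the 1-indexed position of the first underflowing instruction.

16

PUSH -8 : -8
PUSH 0  : -8 0
STORE 1 : -8
PUSH 2  : -8 2
NEG     : -8 -2
SWAP    : -2 -8
OVER    : -2 -8 -2
SWAP    : -2 -2 -8
PUSH -2 : -2 -2 -8 -2
MOD     : -2 -2 0
POP     : -2 -2
OVER    : -2 -2 -2
SUB     : -2 0
ADD     : -2
PUSH 7  : -2 7
ROT  — needs 3 operands, stack has 2 → underflow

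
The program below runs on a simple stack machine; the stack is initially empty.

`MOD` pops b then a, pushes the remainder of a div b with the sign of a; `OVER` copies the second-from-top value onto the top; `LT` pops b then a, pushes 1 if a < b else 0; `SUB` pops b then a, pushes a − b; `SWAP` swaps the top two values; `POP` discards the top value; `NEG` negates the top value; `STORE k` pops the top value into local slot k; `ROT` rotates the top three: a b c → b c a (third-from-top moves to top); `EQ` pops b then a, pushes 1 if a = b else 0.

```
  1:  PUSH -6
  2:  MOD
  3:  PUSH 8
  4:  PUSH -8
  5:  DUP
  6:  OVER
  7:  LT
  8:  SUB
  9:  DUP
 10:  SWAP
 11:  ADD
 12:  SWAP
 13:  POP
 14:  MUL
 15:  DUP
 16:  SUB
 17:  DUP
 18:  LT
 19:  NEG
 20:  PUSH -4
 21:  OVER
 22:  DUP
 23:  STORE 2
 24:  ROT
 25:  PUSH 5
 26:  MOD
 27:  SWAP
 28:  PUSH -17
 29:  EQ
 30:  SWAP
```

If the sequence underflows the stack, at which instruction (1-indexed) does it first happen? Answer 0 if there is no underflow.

PUSH -6  [-6]
MOD  — needs 2 operands, stack has 1 → underflow

2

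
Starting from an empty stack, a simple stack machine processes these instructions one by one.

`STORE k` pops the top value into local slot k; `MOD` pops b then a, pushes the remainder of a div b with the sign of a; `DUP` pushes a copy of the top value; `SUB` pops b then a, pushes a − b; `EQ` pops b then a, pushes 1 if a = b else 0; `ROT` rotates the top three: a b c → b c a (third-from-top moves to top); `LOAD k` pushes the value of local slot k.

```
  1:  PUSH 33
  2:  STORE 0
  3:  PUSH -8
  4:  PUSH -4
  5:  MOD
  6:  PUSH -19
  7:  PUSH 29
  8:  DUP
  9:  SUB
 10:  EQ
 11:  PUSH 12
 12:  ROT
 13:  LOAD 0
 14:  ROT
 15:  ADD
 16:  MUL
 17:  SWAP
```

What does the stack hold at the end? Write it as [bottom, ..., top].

PUSH 33  → 33
STORE 0  → (empty)
PUSH -8  → -8
PUSH -4  → -8 -4
MOD      → 0
PUSH -19 → 0 -19
PUSH 29  → 0 -19 29
DUP      → 0 -19 29 29
SUB      → 0 -19 0
EQ       → 0 0
PUSH 12  → 0 0 12
ROT      → 0 12 0
LOAD 0   → 0 12 0 33
ROT      → 0 0 33 12
ADD      → 0 0 45
MUL      → 0 0
SWAP     → 0 0

[0, 0]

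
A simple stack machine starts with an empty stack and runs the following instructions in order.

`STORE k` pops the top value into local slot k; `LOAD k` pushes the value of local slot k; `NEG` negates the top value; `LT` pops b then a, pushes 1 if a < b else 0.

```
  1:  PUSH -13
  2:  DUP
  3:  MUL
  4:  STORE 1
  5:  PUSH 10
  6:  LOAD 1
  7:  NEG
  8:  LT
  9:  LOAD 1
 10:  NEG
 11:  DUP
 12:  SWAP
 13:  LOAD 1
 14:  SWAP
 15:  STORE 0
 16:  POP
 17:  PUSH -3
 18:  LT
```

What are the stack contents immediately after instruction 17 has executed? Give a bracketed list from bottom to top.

[0, -169, -3]

PUSH -13 -> -13
DUP      -> -13 -13
MUL      -> 169
STORE 1  -> (empty)
PUSH 10  -> 10
LOAD 1   -> 10 169
NEG      -> 10 -169
LT       -> 0
LOAD 1   -> 0 169
NEG      -> 0 -169
DUP      -> 0 -169 -169
SWAP     -> 0 -169 -169
LOAD 1   -> 0 -169 -169 169
SWAP     -> 0 -169 169 -169
STORE 0  -> 0 -169 169
POP      -> 0 -169
PUSH -3  -> 0 -169 -3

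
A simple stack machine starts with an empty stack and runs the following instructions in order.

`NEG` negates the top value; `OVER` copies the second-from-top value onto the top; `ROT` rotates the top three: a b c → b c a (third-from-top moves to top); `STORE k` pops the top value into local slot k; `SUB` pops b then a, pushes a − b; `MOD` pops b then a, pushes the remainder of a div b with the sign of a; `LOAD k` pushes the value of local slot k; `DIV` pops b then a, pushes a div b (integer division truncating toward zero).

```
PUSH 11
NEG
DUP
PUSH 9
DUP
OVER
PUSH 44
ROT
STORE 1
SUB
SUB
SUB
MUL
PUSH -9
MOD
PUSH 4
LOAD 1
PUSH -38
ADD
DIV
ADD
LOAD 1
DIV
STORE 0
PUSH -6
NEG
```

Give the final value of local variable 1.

PUSH 11  -> 11
NEG      -> -11
DUP      -> -11 -11
PUSH 9   -> -11 -11 9
DUP      -> -11 -11 9 9
OVER     -> -11 -11 9 9 9
PUSH 44  -> -11 -11 9 9 9 44
ROT      -> -11 -11 9 9 44 9
STORE 1  -> -11 -11 9 9 44
SUB      -> -11 -11 9 -35
SUB      -> -11 -11 44
SUB      -> -11 -55
MUL      -> 605
PUSH -9  -> 605 -9
MOD      -> 2
PUSH 4   -> 2 4
LOAD 1   -> 2 4 9
PUSH -38 -> 2 4 9 -38
ADD      -> 2 4 -29
DIV      -> 2 0
ADD      -> 2
LOAD 1   -> 2 9
DIV      -> 0
STORE 0  -> (empty)
PUSH -6  -> -6
NEG      -> 6

9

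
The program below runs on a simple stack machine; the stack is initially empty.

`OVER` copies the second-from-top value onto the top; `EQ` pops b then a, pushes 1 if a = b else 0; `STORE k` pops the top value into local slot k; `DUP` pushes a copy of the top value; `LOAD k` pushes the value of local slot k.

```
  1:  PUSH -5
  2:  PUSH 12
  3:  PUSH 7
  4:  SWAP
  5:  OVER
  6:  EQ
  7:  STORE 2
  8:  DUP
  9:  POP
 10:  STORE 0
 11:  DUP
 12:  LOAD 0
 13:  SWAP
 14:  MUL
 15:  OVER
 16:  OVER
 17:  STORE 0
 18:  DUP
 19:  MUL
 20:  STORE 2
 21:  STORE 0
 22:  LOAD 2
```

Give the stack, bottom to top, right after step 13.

PUSH -5 -> [-5]
PUSH 12 -> [-5, 12]
PUSH 7  -> [-5, 12, 7]
SWAP    -> [-5, 7, 12]
OVER    -> [-5, 7, 12, 7]
EQ      -> [-5, 7, 0]
STORE 2 -> [-5, 7]
DUP     -> [-5, 7, 7]
POP     -> [-5, 7]
STORE 0 -> [-5]
DUP     -> [-5, -5]
LOAD 0  -> [-5, -5, 7]
SWAP    -> [-5, 7, -5]

[-5, 7, -5]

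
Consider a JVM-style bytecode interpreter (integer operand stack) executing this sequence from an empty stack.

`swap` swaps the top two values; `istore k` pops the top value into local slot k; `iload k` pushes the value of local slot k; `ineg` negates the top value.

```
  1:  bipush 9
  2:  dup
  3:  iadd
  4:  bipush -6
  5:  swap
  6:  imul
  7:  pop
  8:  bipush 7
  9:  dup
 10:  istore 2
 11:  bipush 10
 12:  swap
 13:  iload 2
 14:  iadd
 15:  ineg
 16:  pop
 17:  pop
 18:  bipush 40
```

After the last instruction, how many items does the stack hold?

bipush 9   [9]
dup        [9, 9]
iadd       [18]
bipush -6  [18, -6]
swap       [-6, 18]
imul       [-108]
pop        []
bipush 7   [7]
dup        [7, 7]
istore 2   [7]
bipush 10  [7, 10]
swap       [10, 7]
iload 2    [10, 7, 7]
iadd       [10, 14]
ineg       [10, -14]
pop        [10]
pop        []
bipush 40  [40]

1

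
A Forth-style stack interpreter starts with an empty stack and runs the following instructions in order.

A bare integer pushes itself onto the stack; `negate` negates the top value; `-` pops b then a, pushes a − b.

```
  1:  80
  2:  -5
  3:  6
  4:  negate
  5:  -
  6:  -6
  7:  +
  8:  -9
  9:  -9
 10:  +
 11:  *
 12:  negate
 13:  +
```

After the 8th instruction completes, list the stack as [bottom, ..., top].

[80, -5, -9]

80     -> 80
-5     -> 80 -5
6      -> 80 -5 6
negate -> 80 -5 -6
-      -> 80 1
-6     -> 80 1 -6
+      -> 80 -5
-9     -> 80 -5 -9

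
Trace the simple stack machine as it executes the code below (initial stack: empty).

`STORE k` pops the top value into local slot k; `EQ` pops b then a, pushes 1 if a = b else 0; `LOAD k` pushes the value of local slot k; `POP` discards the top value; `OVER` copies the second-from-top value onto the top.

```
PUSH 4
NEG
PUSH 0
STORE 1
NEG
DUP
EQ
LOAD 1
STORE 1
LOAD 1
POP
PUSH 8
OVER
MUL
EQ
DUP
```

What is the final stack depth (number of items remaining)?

PUSH 4  : 4
NEG     : -4
PUSH 0  : -4 0
STORE 1 : -4
NEG     : 4
DUP     : 4 4
EQ      : 1
LOAD 1  : 1 0
STORE 1 : 1
LOAD 1  : 1 0
POP     : 1
PUSH 8  : 1 8
OVER    : 1 8 1
MUL     : 1 8
EQ      : 0
DUP     : 0 0

2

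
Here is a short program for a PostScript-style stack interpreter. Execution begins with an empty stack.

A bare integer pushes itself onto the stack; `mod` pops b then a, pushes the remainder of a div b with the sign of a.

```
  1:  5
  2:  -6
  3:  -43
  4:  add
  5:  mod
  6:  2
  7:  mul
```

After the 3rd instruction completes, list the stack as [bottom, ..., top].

5   -> [5]
-6  -> [5, -6]
-43 -> [5, -6, -43]

[5, -6, -43]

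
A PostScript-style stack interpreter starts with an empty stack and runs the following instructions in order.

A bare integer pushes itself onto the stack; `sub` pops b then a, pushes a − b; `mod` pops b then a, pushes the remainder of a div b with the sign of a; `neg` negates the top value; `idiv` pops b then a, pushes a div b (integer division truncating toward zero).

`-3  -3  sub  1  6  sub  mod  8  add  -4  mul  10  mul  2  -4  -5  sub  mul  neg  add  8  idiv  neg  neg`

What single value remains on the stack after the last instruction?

-40

-3   -> [-3]
-3   -> [-3, -3]
sub  -> [0]
1    -> [0, 1]
6    -> [0, 1, 6]
sub  -> [0, -5]
mod  -> [0]
8    -> [0, 8]
add  -> [8]
-4   -> [8, -4]
mul  -> [-32]
10   -> [-32, 10]
mul  -> [-320]
2    -> [-320, 2]
-4   -> [-320, 2, -4]
-5   -> [-320, 2, -4, -5]
sub  -> [-320, 2, 1]
mul  -> [-320, 2]
neg  -> [-320, -2]
add  -> [-322]
8    -> [-322, 8]
idiv -> [-40]
neg  -> [40]
neg  -> [-40]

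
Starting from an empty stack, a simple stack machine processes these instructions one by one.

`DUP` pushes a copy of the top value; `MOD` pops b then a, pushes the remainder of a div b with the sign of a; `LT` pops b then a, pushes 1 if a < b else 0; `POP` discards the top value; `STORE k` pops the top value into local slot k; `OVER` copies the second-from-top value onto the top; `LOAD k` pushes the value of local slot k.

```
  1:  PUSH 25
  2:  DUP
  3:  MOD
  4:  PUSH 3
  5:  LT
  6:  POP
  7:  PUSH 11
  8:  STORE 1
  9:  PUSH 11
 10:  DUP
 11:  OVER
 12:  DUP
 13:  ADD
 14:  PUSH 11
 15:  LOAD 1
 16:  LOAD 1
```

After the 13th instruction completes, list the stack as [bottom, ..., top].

[11, 11, 22]

PUSH 25  [25]
DUP      [25, 25]
MOD      [0]
PUSH 3   [0, 3]
LT       [1]
POP      []
PUSH 11  [11]
STORE 1  []
PUSH 11  [11]
DUP      [11, 11]
OVER     [11, 11, 11]
DUP      [11, 11, 11, 11]
ADD      [11, 11, 22]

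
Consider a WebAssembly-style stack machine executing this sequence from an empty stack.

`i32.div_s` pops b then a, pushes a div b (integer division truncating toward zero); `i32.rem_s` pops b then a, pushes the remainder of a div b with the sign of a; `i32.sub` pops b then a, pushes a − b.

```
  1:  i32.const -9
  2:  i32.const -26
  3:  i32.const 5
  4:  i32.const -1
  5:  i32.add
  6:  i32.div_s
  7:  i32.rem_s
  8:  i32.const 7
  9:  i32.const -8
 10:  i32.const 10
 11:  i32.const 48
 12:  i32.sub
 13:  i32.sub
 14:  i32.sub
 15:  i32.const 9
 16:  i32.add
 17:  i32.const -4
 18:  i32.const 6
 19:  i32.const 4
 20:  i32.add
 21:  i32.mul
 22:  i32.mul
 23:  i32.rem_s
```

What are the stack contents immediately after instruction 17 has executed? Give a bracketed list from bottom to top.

[-3, -14, -4]

i32.const -9  : [-9]
i32.const -26 : [-9, -26]
i32.const 5   : [-9, -26, 5]
i32.const -1  : [-9, -26, 5, -1]
i32.add       : [-9, -26, 4]
i32.div_s     : [-9, -6]
i32.rem_s     : [-3]
i32.const 7   : [-3, 7]
i32.const -8  : [-3, 7, -8]
i32.const 10  : [-3, 7, -8, 10]
i32.const 48  : [-3, 7, -8, 10, 48]
i32.sub       : [-3, 7, -8, -38]
i32.sub       : [-3, 7, 30]
i32.sub       : [-3, -23]
i32.const 9   : [-3, -23, 9]
i32.add       : [-3, -14]
i32.const -4  : [-3, -14, -4]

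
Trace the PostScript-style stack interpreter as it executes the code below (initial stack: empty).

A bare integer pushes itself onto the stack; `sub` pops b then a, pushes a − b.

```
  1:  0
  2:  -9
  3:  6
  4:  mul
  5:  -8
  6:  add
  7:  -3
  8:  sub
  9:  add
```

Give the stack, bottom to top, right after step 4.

[0, -54]

0   : [0]
-9  : [0, -9]
6   : [0, -9, 6]
mul : [0, -54]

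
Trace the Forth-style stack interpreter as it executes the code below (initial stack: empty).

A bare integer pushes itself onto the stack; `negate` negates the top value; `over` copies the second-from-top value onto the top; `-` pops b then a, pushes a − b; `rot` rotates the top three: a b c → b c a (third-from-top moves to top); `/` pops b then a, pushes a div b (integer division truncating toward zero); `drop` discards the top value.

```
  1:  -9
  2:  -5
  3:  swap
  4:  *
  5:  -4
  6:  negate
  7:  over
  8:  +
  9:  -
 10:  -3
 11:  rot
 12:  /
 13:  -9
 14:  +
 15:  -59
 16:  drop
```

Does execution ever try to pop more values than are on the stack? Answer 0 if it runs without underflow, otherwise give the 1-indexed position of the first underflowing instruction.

-9      [-9]
-5      [-9, -5]
swap    [-5, -9]
*       [45]
-4      [45, -4]
negate  [45, 4]
over    [45, 4, 45]
+       [45, 49]
-       [-4]
-3      [-4, -3]
rot  — needs 3 operands, stack has 2 → underflow

11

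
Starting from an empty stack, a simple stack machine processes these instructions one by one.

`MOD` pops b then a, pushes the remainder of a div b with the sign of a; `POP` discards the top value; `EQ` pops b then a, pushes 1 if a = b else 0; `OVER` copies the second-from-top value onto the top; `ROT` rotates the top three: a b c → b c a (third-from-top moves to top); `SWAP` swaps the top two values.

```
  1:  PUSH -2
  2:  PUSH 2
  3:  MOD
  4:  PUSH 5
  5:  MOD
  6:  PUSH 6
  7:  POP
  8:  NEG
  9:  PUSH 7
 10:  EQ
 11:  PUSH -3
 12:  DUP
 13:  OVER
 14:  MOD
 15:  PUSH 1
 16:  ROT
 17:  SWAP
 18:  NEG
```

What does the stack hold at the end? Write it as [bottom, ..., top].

[0, 0, -3, -1]

PUSH -2 → -2
PUSH 2  → -2 2
MOD     → 0
PUSH 5  → 0 5
MOD     → 0
PUSH 6  → 0 6
POP     → 0
NEG     → 0
PUSH 7  → 0 7
EQ      → 0
PUSH -3 → 0 -3
DUP     → 0 -3 -3
OVER    → 0 -3 -3 -3
MOD     → 0 -3 0
PUSH 1  → 0 -3 0 1
ROT     → 0 0 1 -3
SWAP    → 0 0 -3 1
NEG     → 0 0 -3 -1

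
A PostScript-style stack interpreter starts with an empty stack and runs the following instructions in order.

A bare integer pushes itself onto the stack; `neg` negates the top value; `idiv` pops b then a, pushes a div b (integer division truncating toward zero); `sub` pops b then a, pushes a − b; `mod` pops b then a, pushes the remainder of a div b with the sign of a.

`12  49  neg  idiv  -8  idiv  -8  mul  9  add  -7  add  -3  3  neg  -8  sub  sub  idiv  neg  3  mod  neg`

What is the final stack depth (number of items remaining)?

1

12   → 12
49   → 12 49
neg  → 12 -49
idiv → 0
-8   → 0 -8
idiv → 0
-8   → 0 -8
mul  → 0
9    → 0 9
add  → 9
-7   → 9 -7
add  → 2
-3   → 2 -3
3    → 2 -3 3
neg  → 2 -3 -3
-8   → 2 -3 -3 -8
sub  → 2 -3 5
sub  → 2 -8
idiv → 0
neg  → 0
3    → 0 3
mod  → 0
neg  → 0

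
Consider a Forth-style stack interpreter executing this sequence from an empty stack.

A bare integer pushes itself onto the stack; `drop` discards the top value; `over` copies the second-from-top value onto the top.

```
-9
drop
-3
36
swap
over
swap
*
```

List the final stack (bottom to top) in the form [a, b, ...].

[36, -108]

-9   → -9
drop → (empty)
-3   → -3
36   → -3 36
swap → 36 -3
over → 36 -3 36
swap → 36 36 -3
*    → 36 -108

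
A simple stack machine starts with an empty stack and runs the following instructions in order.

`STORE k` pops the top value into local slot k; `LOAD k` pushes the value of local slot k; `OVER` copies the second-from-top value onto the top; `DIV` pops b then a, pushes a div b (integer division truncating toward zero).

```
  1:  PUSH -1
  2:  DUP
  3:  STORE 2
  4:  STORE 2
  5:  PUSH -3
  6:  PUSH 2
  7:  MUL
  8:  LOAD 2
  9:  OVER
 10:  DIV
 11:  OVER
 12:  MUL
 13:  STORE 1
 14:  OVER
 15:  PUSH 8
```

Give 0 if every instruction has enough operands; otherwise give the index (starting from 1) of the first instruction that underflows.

14

PUSH -1 -> -1
DUP     -> -1 -1
STORE 2 -> -1
STORE 2 -> (empty)
PUSH -3 -> -3
PUSH 2  -> -3 2
MUL     -> -6
LOAD 2  -> -6 -1
OVER    -> -6 -1 -6
DIV     -> -6 0
OVER    -> -6 0 -6
MUL     -> -6 0
STORE 1 -> -6
OVER  — needs 2 operands, stack has 1 → underflow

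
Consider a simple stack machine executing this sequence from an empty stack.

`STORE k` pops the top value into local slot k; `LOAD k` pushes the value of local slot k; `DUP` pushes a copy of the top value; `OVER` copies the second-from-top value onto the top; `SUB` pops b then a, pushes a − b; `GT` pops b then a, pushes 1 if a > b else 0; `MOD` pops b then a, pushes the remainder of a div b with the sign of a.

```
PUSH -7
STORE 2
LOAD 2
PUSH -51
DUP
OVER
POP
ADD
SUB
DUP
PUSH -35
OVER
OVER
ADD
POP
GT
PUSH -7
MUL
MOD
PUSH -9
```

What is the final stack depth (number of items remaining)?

PUSH -7  → -7
STORE 2  → (empty)
LOAD 2   → -7
PUSH -51 → -7 -51
DUP      → -7 -51 -51
OVER     → -7 -51 -51 -51
POP      → -7 -51 -51
ADD      → -7 -102
SUB      → 95
DUP      → 95 95
PUSH -35 → 95 95 -35
OVER     → 95 95 -35 95
OVER     → 95 95 -35 95 -35
ADD      → 95 95 -35 60
POP      → 95 95 -35
GT       → 95 1
PUSH -7  → 95 1 -7
MUL      → 95 -7
MOD      → 4
PUSH -9  → 4 -9

2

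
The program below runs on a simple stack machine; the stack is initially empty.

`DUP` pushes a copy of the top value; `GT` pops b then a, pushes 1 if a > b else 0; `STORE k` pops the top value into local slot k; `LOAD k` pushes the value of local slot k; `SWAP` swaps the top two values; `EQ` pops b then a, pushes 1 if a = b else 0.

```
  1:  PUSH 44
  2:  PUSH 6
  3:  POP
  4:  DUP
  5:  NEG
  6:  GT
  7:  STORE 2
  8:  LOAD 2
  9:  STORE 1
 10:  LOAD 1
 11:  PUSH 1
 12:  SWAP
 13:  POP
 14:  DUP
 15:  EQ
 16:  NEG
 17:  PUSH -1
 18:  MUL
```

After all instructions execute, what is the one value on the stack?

1

PUSH 44  [44]
PUSH 6   [44, 6]
POP      [44]
DUP      [44, 44]
NEG      [44, -44]
GT       [1]
STORE 2  []
LOAD 2   [1]
STORE 1  []
LOAD 1   [1]
PUSH 1   [1, 1]
SWAP     [1, 1]
POP      [1]
DUP      [1, 1]
EQ       [1]
NEG      [-1]
PUSH -1  [-1, -1]
MUL      [1]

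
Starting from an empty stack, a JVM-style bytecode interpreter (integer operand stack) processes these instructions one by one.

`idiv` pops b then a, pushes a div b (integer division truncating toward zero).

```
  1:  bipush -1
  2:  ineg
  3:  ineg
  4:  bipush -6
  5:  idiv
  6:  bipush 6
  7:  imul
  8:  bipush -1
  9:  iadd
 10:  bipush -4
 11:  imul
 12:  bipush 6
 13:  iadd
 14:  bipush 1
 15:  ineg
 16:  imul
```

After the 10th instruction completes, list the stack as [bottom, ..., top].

[-1, -4]

bipush -1 -> -1
ineg      -> 1
ineg      -> -1
bipush -6 -> -1 -6
idiv      -> 0
bipush 6  -> 0 6
imul      -> 0
bipush -1 -> 0 -1
iadd      -> -1
bipush -4 -> -1 -4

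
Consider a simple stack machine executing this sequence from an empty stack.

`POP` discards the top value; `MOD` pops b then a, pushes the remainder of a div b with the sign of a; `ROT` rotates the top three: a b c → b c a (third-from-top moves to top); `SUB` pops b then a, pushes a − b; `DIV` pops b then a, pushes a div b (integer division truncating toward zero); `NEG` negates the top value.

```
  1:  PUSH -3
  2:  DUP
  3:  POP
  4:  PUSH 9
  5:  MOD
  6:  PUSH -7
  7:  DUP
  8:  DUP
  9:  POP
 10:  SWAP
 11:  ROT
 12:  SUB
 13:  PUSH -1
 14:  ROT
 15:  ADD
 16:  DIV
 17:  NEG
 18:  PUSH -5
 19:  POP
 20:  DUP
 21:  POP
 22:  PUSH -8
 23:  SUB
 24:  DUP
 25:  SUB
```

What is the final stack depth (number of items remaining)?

PUSH -3  [-3]
DUP      [-3, -3]
POP      [-3]
PUSH 9   [-3, 9]
MOD      [-3]
PUSH -7  [-3, -7]
DUP      [-3, -7, -7]
DUP      [-3, -7, -7, -7]
POP      [-3, -7, -7]
SWAP     [-3, -7, -7]
ROT      [-7, -7, -3]
SUB      [-7, -4]
PUSH -1  [-7, -4, -1]
ROT      [-4, -1, -7]
ADD      [-4, -8]
DIV      [0]
NEG      [0]
PUSH -5  [0, -5]
POP      [0]
DUP      [0, 0]
POP      [0]
PUSH -8  [0, -8]
SUB      [8]
DUP      [8, 8]
SUB      [0]

1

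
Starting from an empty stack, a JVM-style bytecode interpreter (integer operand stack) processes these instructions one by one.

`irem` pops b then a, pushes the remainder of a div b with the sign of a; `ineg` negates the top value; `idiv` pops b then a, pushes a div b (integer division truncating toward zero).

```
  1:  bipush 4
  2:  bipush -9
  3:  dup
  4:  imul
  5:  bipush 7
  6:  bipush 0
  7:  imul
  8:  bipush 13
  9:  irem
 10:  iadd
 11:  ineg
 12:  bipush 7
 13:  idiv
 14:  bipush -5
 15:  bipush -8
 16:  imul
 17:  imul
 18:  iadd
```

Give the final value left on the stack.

-436

bipush 4  → 4
bipush -9 → 4 -9
dup       → 4 -9 -9
imul      → 4 81
bipush 7  → 4 81 7
bipush 0  → 4 81 7 0
imul      → 4 81 0
bipush 13 → 4 81 0 13
irem      → 4 81 0
iadd      → 4 81
ineg      → 4 -81
bipush 7  → 4 -81 7
idiv      → 4 -11
bipush -5 → 4 -11 -5
bipush -8 → 4 -11 -5 -8
imul      → 4 -11 40
imul      → 4 -440
iadd      → -436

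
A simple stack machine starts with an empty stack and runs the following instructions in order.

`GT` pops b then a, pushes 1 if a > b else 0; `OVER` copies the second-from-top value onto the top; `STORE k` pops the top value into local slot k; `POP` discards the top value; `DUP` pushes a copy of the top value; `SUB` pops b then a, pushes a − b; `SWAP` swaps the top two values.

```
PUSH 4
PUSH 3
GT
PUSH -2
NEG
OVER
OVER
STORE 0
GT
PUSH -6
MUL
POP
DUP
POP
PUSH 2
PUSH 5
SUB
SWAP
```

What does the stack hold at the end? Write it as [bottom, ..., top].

[-3, 1]

PUSH 4  -> 4
PUSH 3  -> 4 3
GT      -> 1
PUSH -2 -> 1 -2
NEG     -> 1 2
OVER    -> 1 2 1
OVER    -> 1 2 1 2
STORE 0 -> 1 2 1
GT      -> 1 1
PUSH -6 -> 1 1 -6
MUL     -> 1 -6
POP     -> 1
DUP     -> 1 1
POP     -> 1
PUSH 2  -> 1 2
PUSH 5  -> 1 2 5
SUB     -> 1 -3
SWAP    -> -3 1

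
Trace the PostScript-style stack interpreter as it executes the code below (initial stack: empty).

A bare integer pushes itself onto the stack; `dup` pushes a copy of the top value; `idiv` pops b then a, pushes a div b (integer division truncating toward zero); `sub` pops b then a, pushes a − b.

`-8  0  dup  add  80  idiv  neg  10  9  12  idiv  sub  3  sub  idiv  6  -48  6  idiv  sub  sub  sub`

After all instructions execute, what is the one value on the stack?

6

-8   -> -8
0    -> -8 0
dup  -> -8 0 0
add  -> -8 0
80   -> -8 0 80
idiv -> -8 0
neg  -> -8 0
10   -> -8 0 10
9    -> -8 0 10 9
12   -> -8 0 10 9 12
idiv -> -8 0 10 0
sub  -> -8 0 10
3    -> -8 0 10 3
sub  -> -8 0 7
idiv -> -8 0
6    -> -8 0 6
-48  -> -8 0 6 -48
6    -> -8 0 6 -48 6
idiv -> -8 0 6 -8
sub  -> -8 0 14
sub  -> -8 -14
sub  -> 6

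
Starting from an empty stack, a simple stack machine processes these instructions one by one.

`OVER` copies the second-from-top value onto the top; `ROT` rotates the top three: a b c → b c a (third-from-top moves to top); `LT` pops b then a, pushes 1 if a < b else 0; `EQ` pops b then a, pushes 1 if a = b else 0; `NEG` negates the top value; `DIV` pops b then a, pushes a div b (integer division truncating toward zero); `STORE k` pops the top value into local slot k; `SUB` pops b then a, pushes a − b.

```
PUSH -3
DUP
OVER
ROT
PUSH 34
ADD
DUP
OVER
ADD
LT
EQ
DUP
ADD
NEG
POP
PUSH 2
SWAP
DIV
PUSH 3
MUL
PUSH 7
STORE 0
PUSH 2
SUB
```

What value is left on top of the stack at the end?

-2

PUSH -3 : [-3]
DUP     : [-3, -3]
OVER    : [-3, -3, -3]
ROT     : [-3, -3, -3]
PUSH 34 : [-3, -3, -3, 34]
ADD     : [-3, -3, 31]
DUP     : [-3, -3, 31, 31]
OVER    : [-3, -3, 31, 31, 31]
ADD     : [-3, -3, 31, 62]
LT      : [-3, -3, 1]
EQ      : [-3, 0]
DUP     : [-3, 0, 0]
ADD     : [-3, 0]
NEG     : [-3, 0]
POP     : [-3]
PUSH 2  : [-3, 2]
SWAP    : [2, -3]
DIV     : [0]
PUSH 3  : [0, 3]
MUL     : [0]
PUSH 7  : [0, 7]
STORE 0 : [0]
PUSH 2  : [0, 2]
SUB     : [-2]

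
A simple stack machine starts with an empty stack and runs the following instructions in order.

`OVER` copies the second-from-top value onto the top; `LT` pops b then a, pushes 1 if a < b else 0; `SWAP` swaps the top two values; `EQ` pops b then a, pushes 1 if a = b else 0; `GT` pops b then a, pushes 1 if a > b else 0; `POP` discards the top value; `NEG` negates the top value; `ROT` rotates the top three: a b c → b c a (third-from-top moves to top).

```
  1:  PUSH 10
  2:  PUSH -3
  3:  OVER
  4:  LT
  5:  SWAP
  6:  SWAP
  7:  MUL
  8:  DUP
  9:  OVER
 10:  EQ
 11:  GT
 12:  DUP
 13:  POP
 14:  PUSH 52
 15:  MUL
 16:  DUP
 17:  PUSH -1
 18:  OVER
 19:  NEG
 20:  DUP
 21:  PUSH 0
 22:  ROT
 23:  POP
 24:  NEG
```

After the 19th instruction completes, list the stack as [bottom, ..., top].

[52, 52, -1, -52]

PUSH 10 -> 10
PUSH -3 -> 10 -3
OVER    -> 10 -3 10
LT      -> 10 1
SWAP    -> 1 10
SWAP    -> 10 1
MUL     -> 10
DUP     -> 10 10
OVER    -> 10 10 10
EQ      -> 10 1
GT      -> 1
DUP     -> 1 1
POP     -> 1
PUSH 52 -> 1 52
MUL     -> 52
DUP     -> 52 52
PUSH -1 -> 52 52 -1
OVER    -> 52 52 -1 52
NEG     -> 52 52 -1 -52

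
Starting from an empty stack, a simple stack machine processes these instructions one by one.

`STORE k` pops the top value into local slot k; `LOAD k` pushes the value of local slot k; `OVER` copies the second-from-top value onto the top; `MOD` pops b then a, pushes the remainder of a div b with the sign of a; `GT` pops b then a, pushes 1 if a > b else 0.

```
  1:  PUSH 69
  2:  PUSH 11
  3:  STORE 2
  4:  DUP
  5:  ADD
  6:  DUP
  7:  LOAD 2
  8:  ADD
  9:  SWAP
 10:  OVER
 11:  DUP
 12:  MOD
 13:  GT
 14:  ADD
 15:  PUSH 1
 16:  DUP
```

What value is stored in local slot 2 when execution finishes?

11

PUSH 69  69
PUSH 11  69 11
STORE 2  69
DUP      69 69
ADD      138
DUP      138 138
LOAD 2   138 138 11
ADD      138 149
SWAP     149 138
OVER     149 138 149
DUP      149 138 149 149
MOD      149 138 0
GT       149 1
ADD      150
PUSH 1   150 1
DUP      150 1 1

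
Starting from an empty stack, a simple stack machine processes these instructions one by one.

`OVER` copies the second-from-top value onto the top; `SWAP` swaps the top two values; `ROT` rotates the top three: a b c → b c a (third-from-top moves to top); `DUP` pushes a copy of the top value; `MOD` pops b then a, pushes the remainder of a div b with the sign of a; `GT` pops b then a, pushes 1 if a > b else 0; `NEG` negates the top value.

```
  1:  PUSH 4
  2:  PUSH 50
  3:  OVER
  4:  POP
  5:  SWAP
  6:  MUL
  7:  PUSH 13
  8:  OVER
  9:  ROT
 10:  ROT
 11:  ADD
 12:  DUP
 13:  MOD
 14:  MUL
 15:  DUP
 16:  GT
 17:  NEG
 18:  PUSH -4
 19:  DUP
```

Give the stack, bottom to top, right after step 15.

[0, 0]

PUSH 4  : [4]
PUSH 50 : [4, 50]
OVER    : [4, 50, 4]
POP     : [4, 50]
SWAP    : [50, 4]
MUL     : [200]
PUSH 13 : [200, 13]
OVER    : [200, 13, 200]
ROT     : [13, 200, 200]
ROT     : [200, 200, 13]
ADD     : [200, 213]
DUP     : [200, 213, 213]
MOD     : [200, 0]
MUL     : [0]
DUP     : [0, 0]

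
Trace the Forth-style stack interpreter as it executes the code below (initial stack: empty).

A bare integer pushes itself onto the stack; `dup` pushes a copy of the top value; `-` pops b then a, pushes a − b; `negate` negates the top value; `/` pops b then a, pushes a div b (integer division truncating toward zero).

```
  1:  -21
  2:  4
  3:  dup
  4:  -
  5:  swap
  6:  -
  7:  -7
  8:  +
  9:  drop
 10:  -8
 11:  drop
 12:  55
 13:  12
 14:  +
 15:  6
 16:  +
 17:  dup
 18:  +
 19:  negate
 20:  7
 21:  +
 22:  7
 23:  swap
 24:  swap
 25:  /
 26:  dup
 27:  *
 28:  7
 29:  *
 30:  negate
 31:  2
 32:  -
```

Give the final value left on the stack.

-2529

-21    -> [-21]
4      -> [-21, 4]
dup    -> [-21, 4, 4]
-      -> [-21, 0]
swap   -> [0, -21]
-      -> [21]
-7     -> [21, -7]
+      -> [14]
drop   -> []
-8     -> [-8]
drop   -> []
55     -> [55]
12     -> [55, 12]
+      -> [67]
6      -> [67, 6]
+      -> [73]
dup    -> [73, 73]
+      -> [146]
negate -> [-146]
7      -> [-146, 7]
+      -> [-139]
7      -> [-139, 7]
swap   -> [7, -139]
swap   -> [-139, 7]
/      -> [-19]
dup    -> [-19, -19]
*      -> [361]
7      -> [361, 7]
*      -> [2527]
negate -> [-2527]
2      -> [-2527, 2]
-      -> [-2529]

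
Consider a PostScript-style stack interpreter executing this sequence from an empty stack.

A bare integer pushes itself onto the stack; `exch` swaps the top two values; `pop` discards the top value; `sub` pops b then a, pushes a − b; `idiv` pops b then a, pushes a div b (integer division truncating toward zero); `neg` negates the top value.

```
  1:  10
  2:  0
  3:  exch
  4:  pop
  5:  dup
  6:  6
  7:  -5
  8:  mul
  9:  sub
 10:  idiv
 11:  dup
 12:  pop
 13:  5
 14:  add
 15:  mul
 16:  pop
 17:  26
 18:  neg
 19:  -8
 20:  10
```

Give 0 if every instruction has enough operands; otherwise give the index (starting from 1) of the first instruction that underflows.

10   → [10]
0    → [10, 0]
exch → [0, 10]
pop  → [0]
dup  → [0, 0]
6    → [0, 0, 6]
-5   → [0, 0, 6, -5]
mul  → [0, 0, -30]
sub  → [0, 30]
idiv → [0]
dup  → [0, 0]
pop  → [0]
5    → [0, 5]
add  → [5]
mul  — needs 2 operands, stack has 1 → underflow

15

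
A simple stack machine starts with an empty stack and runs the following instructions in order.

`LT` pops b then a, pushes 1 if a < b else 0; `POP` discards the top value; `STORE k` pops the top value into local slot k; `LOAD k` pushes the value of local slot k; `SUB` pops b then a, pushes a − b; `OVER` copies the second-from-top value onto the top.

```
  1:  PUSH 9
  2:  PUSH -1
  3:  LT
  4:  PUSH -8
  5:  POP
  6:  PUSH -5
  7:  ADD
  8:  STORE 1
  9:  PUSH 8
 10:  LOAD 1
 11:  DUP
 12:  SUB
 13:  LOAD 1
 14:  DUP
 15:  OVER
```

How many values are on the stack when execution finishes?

5

PUSH 9  → [9]
PUSH -1 → [9, -1]
LT      → [0]
PUSH -8 → [0, -8]
POP     → [0]
PUSH -5 → [0, -5]
ADD     → [-5]
STORE 1 → []
PUSH 8  → [8]
LOAD 1  → [8, -5]
DUP     → [8, -5, -5]
SUB     → [8, 0]
LOAD 1  → [8, 0, -5]
DUP     → [8, 0, -5, -5]
OVER    → [8, 0, -5, -5, -5]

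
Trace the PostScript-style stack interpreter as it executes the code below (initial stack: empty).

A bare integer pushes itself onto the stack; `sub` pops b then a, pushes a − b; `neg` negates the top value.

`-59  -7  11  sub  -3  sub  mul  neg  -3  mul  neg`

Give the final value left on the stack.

-2655

-59 -> [-59]
-7  -> [-59, -7]
11  -> [-59, -7, 11]
sub -> [-59, -18]
-3  -> [-59, -18, -3]
sub -> [-59, -15]
mul -> [885]
neg -> [-885]
-3  -> [-885, -3]
mul -> [2655]
neg -> [-2655]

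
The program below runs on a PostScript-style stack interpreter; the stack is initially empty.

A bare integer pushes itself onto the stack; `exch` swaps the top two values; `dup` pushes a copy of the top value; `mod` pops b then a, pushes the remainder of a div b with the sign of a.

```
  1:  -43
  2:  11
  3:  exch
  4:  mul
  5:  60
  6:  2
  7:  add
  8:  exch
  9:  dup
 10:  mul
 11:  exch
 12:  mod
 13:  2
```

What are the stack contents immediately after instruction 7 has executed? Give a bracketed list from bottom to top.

[-473, 62]

-43  → -43
11   → -43 11
exch → 11 -43
mul  → -473
60   → -473 60
2    → -473 60 2
add  → -473 62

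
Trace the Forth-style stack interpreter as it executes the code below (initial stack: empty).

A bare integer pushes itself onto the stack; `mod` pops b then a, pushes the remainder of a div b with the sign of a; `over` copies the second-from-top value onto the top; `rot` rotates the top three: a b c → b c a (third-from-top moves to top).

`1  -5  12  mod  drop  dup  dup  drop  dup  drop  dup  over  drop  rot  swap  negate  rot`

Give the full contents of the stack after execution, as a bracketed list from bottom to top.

[1, -1, 1]

1      → [1]
-5     → [1, -5]
12     → [1, -5, 12]
mod    → [1, -5]
drop   → [1]
dup    → [1, 1]
dup    → [1, 1, 1]
drop   → [1, 1]
dup    → [1, 1, 1]
drop   → [1, 1]
dup    → [1, 1, 1]
over   → [1, 1, 1, 1]
drop   → [1, 1, 1]
rot    → [1, 1, 1]
swap   → [1, 1, 1]
negate → [1, 1, -1]
rot    → [1, -1, 1]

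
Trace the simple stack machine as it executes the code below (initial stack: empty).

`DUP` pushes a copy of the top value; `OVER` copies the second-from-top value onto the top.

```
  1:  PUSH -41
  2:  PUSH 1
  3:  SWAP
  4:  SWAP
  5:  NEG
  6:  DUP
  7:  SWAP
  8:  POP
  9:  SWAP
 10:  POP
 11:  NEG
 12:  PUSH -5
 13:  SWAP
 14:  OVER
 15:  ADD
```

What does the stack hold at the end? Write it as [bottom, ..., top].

PUSH -41  -41
PUSH 1    -41 1
SWAP      1 -41
SWAP      -41 1
NEG       -41 -1
DUP       -41 -1 -1
SWAP      -41 -1 -1
POP       -41 -1
SWAP      -1 -41
POP       -1
NEG       1
PUSH -5   1 -5
SWAP      -5 1
OVER      -5 1 -5
ADD       -5 -4

[-5, -4]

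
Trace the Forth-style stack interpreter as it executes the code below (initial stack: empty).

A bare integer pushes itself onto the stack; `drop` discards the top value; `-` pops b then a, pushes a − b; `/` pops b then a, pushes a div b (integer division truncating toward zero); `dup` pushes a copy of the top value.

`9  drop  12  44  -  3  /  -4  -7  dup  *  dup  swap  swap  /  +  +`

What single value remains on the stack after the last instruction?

-13

9    -> [9]
drop -> []
12   -> [12]
44   -> [12, 44]
-    -> [-32]
3    -> [-32, 3]
/    -> [-10]
-4   -> [-10, -4]
-7   -> [-10, -4, -7]
dup  -> [-10, -4, -7, -7]
*    -> [-10, -4, 49]
dup  -> [-10, -4, 49, 49]
swap -> [-10, -4, 49, 49]
swap -> [-10, -4, 49, 49]
/    -> [-10, -4, 1]
+    -> [-10, -3]
+    -> [-13]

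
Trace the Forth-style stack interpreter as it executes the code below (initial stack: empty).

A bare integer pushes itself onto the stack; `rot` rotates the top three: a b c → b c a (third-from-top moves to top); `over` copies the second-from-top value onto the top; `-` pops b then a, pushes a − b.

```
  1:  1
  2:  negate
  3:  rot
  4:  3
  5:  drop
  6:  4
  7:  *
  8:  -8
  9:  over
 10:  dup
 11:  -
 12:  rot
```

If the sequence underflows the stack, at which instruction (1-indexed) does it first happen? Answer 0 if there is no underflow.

1      -> [1]
negate -> [-1]
rot  — needs 3 operands, stack has 1 → underflow

3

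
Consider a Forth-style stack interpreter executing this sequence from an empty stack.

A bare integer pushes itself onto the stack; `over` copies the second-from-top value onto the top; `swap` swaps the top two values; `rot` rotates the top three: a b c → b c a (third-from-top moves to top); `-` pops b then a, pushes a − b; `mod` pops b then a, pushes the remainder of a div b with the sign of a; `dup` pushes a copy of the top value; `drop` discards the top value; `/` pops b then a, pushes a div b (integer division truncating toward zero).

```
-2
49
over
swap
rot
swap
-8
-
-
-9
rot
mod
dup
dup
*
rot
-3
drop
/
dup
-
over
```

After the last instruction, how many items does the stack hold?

3

-2   → [-2]
49   → [-2, 49]
over → [-2, 49, -2]
swap → [-2, -2, 49]
rot  → [-2, 49, -2]
swap → [-2, -2, 49]
-8   → [-2, -2, 49, -8]
-    → [-2, -2, 57]
-    → [-2, -59]
-9   → [-2, -59, -9]
rot  → [-59, -9, -2]
mod  → [-59, -1]
dup  → [-59, -1, -1]
dup  → [-59, -1, -1, -1]
*    → [-59, -1, 1]
rot  → [-1, 1, -59]
-3   → [-1, 1, -59, -3]
drop → [-1, 1, -59]
/    → [-1, 0]
dup  → [-1, 0, 0]
-    → [-1, 0]
over → [-1, 0, -1]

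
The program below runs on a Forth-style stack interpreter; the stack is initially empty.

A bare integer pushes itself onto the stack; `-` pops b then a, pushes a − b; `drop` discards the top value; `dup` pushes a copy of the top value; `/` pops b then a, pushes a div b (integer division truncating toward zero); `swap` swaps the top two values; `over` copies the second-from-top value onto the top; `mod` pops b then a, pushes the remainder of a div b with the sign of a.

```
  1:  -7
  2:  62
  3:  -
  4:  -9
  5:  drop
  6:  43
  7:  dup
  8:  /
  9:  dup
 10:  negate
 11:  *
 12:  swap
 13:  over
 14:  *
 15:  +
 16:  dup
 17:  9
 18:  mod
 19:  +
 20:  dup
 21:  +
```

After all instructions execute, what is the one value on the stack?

-7     → [-7]
62     → [-7, 62]
-      → [-69]
-9     → [-69, -9]
drop   → [-69]
43     → [-69, 43]
dup    → [-69, 43, 43]
/      → [-69, 1]
dup    → [-69, 1, 1]
negate → [-69, 1, -1]
*      → [-69, -1]
swap   → [-1, -69]
over   → [-1, -69, -1]
*      → [-1, 69]
+      → [68]
dup    → [68, 68]
9      → [68, 68, 9]
mod    → [68, 5]
+      → [73]
dup    → [73, 73]
+      → [146]

146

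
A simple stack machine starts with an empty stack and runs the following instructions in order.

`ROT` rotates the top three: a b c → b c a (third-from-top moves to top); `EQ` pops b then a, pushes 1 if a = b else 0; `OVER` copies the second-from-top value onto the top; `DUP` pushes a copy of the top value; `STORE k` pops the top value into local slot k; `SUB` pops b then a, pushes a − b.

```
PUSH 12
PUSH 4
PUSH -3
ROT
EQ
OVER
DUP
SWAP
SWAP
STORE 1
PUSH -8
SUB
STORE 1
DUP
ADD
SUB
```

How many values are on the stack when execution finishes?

1

PUSH 12 : [12]
PUSH 4  : [12, 4]
PUSH -3 : [12, 4, -3]
ROT     : [4, -3, 12]
EQ      : [4, 0]
OVER    : [4, 0, 4]
DUP     : [4, 0, 4, 4]
SWAP    : [4, 0, 4, 4]
SWAP    : [4, 0, 4, 4]
STORE 1 : [4, 0, 4]
PUSH -8 : [4, 0, 4, -8]
SUB     : [4, 0, 12]
STORE 1 : [4, 0]
DUP     : [4, 0, 0]
ADD     : [4, 0]
SUB     : [4]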